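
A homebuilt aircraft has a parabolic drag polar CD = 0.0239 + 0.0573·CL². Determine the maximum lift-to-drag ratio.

For CD = CD0 + K·CL², (L/D)max occurs at CL* = √(CD0/K) and equals 1/(2√(K·CD0)).
(L/D)max = 1/(2√(0.0573 × 0.0239)) = 1/(2 × 0.03701) = 13.5

(L/D)max = 13.5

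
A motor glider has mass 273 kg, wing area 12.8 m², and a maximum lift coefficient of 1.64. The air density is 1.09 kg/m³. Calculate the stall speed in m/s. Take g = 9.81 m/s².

V_stall = 15.3 m/s

At stall, lift equals weight: L = W = m·g = 273 × 9.81 = 2678 N.
From L = ½ρV²S·CL,max = W: V_stall = √(2W/(ρSCL,max)) = √(2·2678/(1.09·12.8·1.64))
V_stall = √234.1 = 15.3 m/s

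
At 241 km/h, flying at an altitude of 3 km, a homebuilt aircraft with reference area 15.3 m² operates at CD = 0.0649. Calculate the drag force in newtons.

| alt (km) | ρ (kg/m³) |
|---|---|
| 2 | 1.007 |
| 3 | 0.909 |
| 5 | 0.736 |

At 3 km, from the table: ρ = 0.909 kg/m³.
Convert speed: v = 241 km/h ÷ 3.6 = 66.94 m/s.
D = ½ρv²S·CD = ½ × 0.909 × 66.94² × 15.3 × 0.0649 = 2020 N

D = 2020 N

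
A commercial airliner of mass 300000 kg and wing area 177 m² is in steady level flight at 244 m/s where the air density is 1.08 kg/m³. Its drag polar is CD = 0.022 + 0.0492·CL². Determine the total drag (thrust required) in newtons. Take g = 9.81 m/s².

Weight W = mg = 300000 × 9.81 = 2.943×10^6 N; in level flight L = W.
q = ½ρv² = ½ × 1.08 × 244² = 32150 Pa.
Required CL = L/(qS) = 2.943×10^6/(32150·177) = 0.5172.
CD = 0.022 + 0.0492 × 0.5172² = 0.03516.
D = q·S·CD = 32150 × 177 × 0.03516 = 2.001×10^5 N

D = 2×10^5 N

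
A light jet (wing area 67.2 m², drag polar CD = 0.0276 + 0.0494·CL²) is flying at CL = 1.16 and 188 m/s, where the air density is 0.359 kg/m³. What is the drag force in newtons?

D = 40100 N

CD = 0.0276 + 0.0494 × 1.16² = 0.09407
D = ½ρv²S·CD = ½ × 0.359 × 188² × 67.2 × 0.09407 = 40100 N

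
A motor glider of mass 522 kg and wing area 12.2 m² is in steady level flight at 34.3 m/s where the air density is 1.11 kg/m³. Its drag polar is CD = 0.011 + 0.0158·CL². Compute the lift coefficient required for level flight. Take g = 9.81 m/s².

CL = 0.643

Level flight ⇒ L = W = m·g = 522 × 9.81 = 5120.8 N.
Dynamic pressure q = 0.5 × 1.11 × 34.3² = 653 Pa.
Required CL = L/(qS) = 5120.8/(653·12.2) = 0.6428.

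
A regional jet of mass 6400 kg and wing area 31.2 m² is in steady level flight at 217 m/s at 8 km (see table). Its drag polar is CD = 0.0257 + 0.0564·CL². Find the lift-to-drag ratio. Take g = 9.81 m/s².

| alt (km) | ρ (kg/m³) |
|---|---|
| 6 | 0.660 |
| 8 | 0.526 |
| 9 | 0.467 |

At 8 km, from the table: ρ = 0.526 kg/m³.
Weight W = mg = 6400 × 9.81 = 62784 N; in level flight L = W.
Dynamic pressure q = 0.5 × 0.526 × 217² = 12380 Pa.
Required CL = L/(qS) = 62784/(12380·31.2) = 0.1625.
CD = 0.0257 + 0.0564 × 0.1625² = 0.02719.
L/D = CL/CD = 0.1625 / 0.02719 = 5.98

L/D = 5.98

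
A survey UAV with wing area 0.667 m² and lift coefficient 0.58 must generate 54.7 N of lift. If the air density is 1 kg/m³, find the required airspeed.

v = 16.8 m/s

L = ½ρv²S·CL ⇒ v = √(2L/(ρ·S·CL))
v = √(2 × 54.7 / (1 × 0.667 × 0.58)) = √282.8 = 16.8 m/s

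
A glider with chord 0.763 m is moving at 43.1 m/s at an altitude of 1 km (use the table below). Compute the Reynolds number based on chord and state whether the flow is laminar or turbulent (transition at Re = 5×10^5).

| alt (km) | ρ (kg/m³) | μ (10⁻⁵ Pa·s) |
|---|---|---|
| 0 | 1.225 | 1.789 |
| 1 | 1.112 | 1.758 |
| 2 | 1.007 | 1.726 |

At 1 km, from the table: ρ = 1.112 kg/m³, μ = 1.758×10⁻⁵ Pa·s.
Re = ρ·v·c/μ = 1.112 × 43.1 × 0.763 / (1.758×10⁻⁵) = 2.08×10^6
Since 2.08×10^6 > 5×10^5, the flow is turbulent.

Re = 2.08×10^6 (turbulent)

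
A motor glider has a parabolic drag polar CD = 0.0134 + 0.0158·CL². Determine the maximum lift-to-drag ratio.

For CD = CD0 + K·CL², (L/D)max occurs at CL* = √(CD0/K) and equals 1/(2√(K·CD0)).
(L/D)max = 1/(2√(0.0158 × 0.0134)) = 1/(2 × 0.01455) = 34.4

(L/D)max = 34.4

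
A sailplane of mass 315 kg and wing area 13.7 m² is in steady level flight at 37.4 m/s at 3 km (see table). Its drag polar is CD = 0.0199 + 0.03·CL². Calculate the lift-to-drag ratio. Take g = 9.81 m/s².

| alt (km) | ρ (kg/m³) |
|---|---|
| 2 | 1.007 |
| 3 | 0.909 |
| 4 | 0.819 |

At 3 km, from the table: ρ = 0.909 kg/m³.
Level flight ⇒ L = W = m·g = 315 × 9.81 = 3090.2 N.
q = ½ρv² = ½ × 0.909 × 37.4² = 635.7 Pa.
Required CL = L/(qS) = 3090.2/(635.7·13.7) = 0.3548.
CD = 0.0199 + 0.03 × 0.3548² = 0.02368.
L/D = CL/CD = 0.3548 / 0.02368 = 15

L/D = 15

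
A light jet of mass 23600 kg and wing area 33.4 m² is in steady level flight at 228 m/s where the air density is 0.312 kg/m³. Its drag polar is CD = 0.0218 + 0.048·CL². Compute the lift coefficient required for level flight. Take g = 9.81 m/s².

In steady level flight, lift balances weight: W = mg = 23600 × 9.81 = 2.3152×10^5 N.
q = ½ρv² = ½ × 0.312 × 228² = 8110 Pa.
Required CL = L/(qS) = 2.3152×10^5/(8110·33.4) = 0.8548.

CL = 0.855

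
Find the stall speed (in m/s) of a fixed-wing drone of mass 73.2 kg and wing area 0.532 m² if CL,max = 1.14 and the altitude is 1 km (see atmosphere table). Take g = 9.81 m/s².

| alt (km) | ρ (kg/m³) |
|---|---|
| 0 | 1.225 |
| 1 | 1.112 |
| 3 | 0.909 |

V_stall = 46.1 m/s

At 1 km, from the table: ρ = 1.112 kg/m³.
At stall, lift equals weight: L = W = m·g = 73.2 × 9.81 = 718.1 N.
V_stall = √(2W/(ρ·S·CL,max)) = √(2 × 718.1 / (1.112 × 0.532 × 1.14))
V_stall = √2130 = 46.1 m/s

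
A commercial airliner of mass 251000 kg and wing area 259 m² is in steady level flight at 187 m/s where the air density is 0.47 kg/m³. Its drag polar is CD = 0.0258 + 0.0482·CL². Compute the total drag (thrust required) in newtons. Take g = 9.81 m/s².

Level flight ⇒ L = W = m·g = 251000 × 9.81 = 2.4623×10^6 N.
q = ½ρv² = ½ × 0.47 × 187² = 8218 Pa.
Required CL = L/(qS) = 2.4623×10^6/(8218·259) = 1.157.
CD = 0.0258 + 0.0482 × 1.157² = 0.09031.
D = q·S·CD = 8218 × 259 × 0.09031 = 1.922×10^5 N

D = 1.92×10^5 N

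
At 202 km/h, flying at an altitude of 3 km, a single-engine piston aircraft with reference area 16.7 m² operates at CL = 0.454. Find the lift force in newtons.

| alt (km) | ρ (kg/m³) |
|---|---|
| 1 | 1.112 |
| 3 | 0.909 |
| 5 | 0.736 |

L = 10800 N

At 3 km, from the table: ρ = 0.909 kg/m³.
Convert speed: v = 202 km/h ÷ 3.6 = 56.11 m/s.
Dynamic pressure q = ½ρv² = ½ × 0.909 × 56.11² = 1431 Pa.
L = q·S·CL = 1431 × 16.7 × 0.454 = 10800 N ≈ 10.8 kN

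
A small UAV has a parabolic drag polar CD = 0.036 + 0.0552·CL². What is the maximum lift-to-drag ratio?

(L/D)max = 11.2

For CD = CD0 + K·CL², (L/D)max occurs at CL* = √(CD0/K) and equals 1/(2√(K·CD0)).
(L/D)max = 1/(2√(0.0552 × 0.036)) = 1/(2 × 0.04458) = 11.2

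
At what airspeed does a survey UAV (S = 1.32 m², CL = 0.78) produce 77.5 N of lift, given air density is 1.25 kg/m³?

L = ½ρv²S·CL ⇒ v = √(2L/(ρ·S·CL))
v = √(2 × 77.5 / (1.25 × 1.32 × 0.78)) = √120.4 = 11 m/s

v = 11 m/s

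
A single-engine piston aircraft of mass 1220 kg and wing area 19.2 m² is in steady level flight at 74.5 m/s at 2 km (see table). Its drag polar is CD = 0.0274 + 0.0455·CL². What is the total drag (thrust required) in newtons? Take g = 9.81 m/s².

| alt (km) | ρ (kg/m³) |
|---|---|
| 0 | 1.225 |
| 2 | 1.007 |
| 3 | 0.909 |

At 2 km, from the table: ρ = 1.007 kg/m³.
Weight W = mg = 1220 × 9.81 = 11968 N; in level flight L = W.
Dynamic pressure q = 0.5 × 1.007 × 74.5² = 2795 Pa.
CL = W/(q·S) = 11968 / (2795 × 19.2) = 0.2231.
CD = 0.0274 + 0.0455 × 0.2231² = 0.02966.
D = q·S·CD = 2795 × 19.2 × 0.02966 = 1592 N

D = 1590 N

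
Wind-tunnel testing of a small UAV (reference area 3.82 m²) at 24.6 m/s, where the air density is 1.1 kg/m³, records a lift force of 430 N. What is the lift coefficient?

CL = 0.338

From L = ½ρv²S·CL, rearranging gives CL = 2L/(ρv²S).
CL = 2 × 430 / (1.1 × 24.6² × 3.82) = 0.338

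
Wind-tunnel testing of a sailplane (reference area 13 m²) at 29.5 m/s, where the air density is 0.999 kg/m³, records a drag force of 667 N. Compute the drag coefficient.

From D = ½ρv²S·CD, rearranging gives CD = 2D/(ρv²S).
CD = 2 × 667 / (0.999 × 29.5² × 13) = 0.118

CD = 0.118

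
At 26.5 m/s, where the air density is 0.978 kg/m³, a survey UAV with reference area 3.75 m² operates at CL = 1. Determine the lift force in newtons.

L = 1290 N

L = ½ρv²S·CL = ½ × 0.978 × 26.5² × 3.75 × 1 = 1290 N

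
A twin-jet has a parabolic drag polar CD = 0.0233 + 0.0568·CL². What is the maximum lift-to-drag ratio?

(L/D)max = 13.7

For CD = CD0 + K·CL², (L/D)max occurs at CL* = √(CD0/K) and equals 1/(2√(K·CD0)).
(L/D)max = 1/(2√(0.0568 × 0.0233)) = 1/(2 × 0.03638) = 13.7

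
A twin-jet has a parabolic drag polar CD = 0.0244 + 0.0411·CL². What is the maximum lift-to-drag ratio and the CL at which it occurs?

For CD = CD0 + K·CL², (L/D)max occurs at CL* = √(CD0/K) and equals 1/(2√(K·CD0)).
(L/D)max = 1/(2√(0.0411 × 0.0244)) = 1/(2 × 0.03167) = 15.8
CL* = √(0.0244/0.0411) = 0.771

(L/D)max = 15.8, at CL = 0.771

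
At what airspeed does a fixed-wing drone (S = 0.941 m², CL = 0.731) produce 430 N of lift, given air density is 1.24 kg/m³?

v = 31.8 m/s

L = ½ρv²S·CL ⇒ v = √(2L/(ρ·S·CL))
v = √(2 × 430 / (1.24 × 0.941 × 0.731)) = √1008 = 31.8 m/s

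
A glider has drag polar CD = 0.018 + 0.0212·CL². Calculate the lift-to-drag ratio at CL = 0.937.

L/D = 25.6

CD = 0.018 + 0.0212 × 0.937² = 0.03661
L/D = CL/CD = 0.937 / 0.03661 = 25.6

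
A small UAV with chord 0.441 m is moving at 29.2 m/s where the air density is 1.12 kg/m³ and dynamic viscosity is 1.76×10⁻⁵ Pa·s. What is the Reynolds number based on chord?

Re = ρ·v·c/μ = 1.12 × 29.2 × 0.441 / (1.76×10⁻⁵) = 8.19×10^5

Re = 8.19×10^5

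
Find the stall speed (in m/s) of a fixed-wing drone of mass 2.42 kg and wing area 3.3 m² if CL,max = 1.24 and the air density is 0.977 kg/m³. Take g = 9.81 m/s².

Stall occurs when L = W at CL,max. W = mg = 2.42 × 9.81 = 23.74 N.
From L = ½ρV²S·CL,max = W: V_stall = √(2W/(ρSCL,max)) = √(2·23.74/(0.977·3.3·1.24))
V_stall = √11.88 = 3.45 m/s

V_stall = 3.45 m/s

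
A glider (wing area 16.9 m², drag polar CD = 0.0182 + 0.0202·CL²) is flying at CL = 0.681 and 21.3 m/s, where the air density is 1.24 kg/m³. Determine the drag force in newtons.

CD = 0.0182 + 0.0202 × 0.681² = 0.02757
D = ½ρv²S·CD = ½ × 1.24 × 21.3² × 16.9 × 0.02757 = 131 N

D = 131 N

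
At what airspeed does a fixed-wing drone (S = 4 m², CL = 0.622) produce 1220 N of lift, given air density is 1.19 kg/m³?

L = ½ρv²S·CL ⇒ v = √(2L/(ρ·S·CL))
v = √(2 × 1220 / (1.19 × 4 × 0.622)) = √824.1 = 28.7 m/s

v = 28.7 m/s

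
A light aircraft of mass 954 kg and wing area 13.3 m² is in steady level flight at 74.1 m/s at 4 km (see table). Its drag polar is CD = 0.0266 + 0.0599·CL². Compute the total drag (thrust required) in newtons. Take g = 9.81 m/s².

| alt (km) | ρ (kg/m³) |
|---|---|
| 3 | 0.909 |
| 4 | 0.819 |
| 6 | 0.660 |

D = 971 N

At 4 km, from the table: ρ = 0.819 kg/m³.
Weight W = mg = 954 × 9.81 = 9358.7 N; in level flight L = W.
Dynamic pressure q = 0.5 × 0.819 × 74.1² = 2248 Pa.
Required CL = L/(qS) = 9358.7/(2248·13.3) = 0.313.
CD = 0.0266 + 0.0599 × 0.313² = 0.03247.
D = q·S·CD = 2248 × 13.3 × 0.03247 = 970.9 N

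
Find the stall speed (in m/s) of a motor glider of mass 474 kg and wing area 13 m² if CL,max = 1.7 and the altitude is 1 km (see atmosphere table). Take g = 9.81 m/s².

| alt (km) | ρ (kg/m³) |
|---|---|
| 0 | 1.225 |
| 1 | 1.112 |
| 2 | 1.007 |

V_stall = 19.5 m/s

At 1 km, from the table: ρ = 1.112 kg/m³.
Weight W = mg = 474 × 9.81 = 4650 N.
V_stall = √(2W/(ρ·S·CL,max)) = √(2 × 4650 / (1.112 × 13 × 1.7))
V_stall = √378.4 = 19.5 m/s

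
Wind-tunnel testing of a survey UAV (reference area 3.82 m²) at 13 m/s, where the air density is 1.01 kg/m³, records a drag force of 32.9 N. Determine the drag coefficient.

CD = 0.101

From D = ½ρv²S·CD, rearranging gives CD = 2D/(ρv²S).
CD = 2 × 32.9 / (1.01 × 13² × 3.82) = 0.101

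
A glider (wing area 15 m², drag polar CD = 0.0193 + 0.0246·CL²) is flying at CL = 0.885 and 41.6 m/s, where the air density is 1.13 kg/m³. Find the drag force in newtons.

CD = 0.0193 + 0.0246 × 0.885² = 0.03857
D = ½ρv²S·CD = ½ × 1.13 × 41.6² × 15 × 0.03857 = 566 N

D = 566 N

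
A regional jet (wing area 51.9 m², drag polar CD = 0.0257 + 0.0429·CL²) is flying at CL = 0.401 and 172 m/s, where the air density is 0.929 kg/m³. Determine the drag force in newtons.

D = 23200 N

CD = 0.0257 + 0.0429 × 0.401² = 0.0326
D = ½ρv²S·CD = ½ × 0.929 × 172² × 51.9 × 0.0326 = 23200 N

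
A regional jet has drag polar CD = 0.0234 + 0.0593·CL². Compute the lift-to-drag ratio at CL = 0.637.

L/D = 13.4

CD = 0.0234 + 0.0593 × 0.637² = 0.04746
L/D = CL/CD = 0.637 / 0.04746 = 13.4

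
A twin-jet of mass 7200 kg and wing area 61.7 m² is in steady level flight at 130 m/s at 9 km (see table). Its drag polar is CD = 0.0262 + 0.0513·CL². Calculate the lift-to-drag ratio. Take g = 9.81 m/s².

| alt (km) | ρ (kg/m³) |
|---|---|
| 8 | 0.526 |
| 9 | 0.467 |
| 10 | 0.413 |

L/D = 9.51

At 9 km, from the table: ρ = 0.467 kg/m³.
Weight W = mg = 7200 × 9.81 = 70632 N; in level flight L = W.
Dynamic pressure q = 0.5 × 0.467 × 130² = 3946 Pa.
Required CL = L/(qS) = 70632/(3946·61.7) = 0.2901.
CD = 0.0262 + 0.0513 × 0.2901² = 0.03052.
L/D = CL/CD = 0.2901 / 0.03052 = 9.51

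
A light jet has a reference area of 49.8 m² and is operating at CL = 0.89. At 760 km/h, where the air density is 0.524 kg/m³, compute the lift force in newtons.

Convert speed: v = 760 km/h ÷ 3.6 = 211.1 m/s.
Dynamic pressure q = ½ρv² = ½ × 0.524 × 211.1² = 11680 Pa.
L = q·S·CL = 11680 × 49.8 × 0.89 = 5.18×10^5 N ≈ 518 kN

L = 5.18×10^5 N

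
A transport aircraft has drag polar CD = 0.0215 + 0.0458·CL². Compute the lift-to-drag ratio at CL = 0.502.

CD = 0.0215 + 0.0458 × 0.502² = 0.03304
L/D = CL/CD = 0.502 / 0.03304 = 15.2

L/D = 15.2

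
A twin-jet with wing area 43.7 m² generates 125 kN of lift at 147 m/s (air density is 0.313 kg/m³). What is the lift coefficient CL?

CL = 0.846

From L = ½ρv²S·CL, rearranging gives CL = 2L/(ρv²S).
CL = 2 × 1.25×10^5 / (0.313 × 147² × 43.7) = 0.846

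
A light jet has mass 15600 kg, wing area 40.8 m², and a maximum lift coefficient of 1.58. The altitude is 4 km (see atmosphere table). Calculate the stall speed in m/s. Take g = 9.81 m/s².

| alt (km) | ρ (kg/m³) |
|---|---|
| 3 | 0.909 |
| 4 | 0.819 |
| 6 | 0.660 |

At 4 km, from the table: ρ = 0.819 kg/m³.
Weight W = mg = 15600 × 9.81 = 1.53×10^5 N.
V_stall = √(2W/(ρ·S·CL,max)) = √(2 × 1.53×10^5 / (0.819 × 40.8 × 1.58))
V_stall = √5797 = 76.1 m/s

V_stall = 76.1 m/s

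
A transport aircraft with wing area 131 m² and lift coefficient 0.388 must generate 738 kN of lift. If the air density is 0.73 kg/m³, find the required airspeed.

v = 199 m/s

L = ½ρv²S·CL ⇒ v = √(2L/(ρ·S·CL))
v = √(2 × 7.38×10^5 / (0.73 × 131 × 0.388)) = √39780 = 199 m/s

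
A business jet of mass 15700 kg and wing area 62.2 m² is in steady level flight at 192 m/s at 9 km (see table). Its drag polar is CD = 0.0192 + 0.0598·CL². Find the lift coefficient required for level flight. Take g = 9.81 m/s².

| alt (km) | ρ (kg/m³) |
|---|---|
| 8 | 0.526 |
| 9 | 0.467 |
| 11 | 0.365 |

CL = 0.288

At 9 km, from the table: ρ = 0.467 kg/m³.
In steady level flight, lift balances weight: W = mg = 15700 × 9.81 = 1.5402×10^5 N.
q = ½ρv² = ½ × 0.467 × 192² = 8608 Pa.
CL = W/(q·S) = 1.5402×10^5 / (8608 × 62.2) = 0.2877.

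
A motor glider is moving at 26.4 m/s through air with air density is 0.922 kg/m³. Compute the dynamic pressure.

q = 321 Pa

q = ½ρv² = ½ × 0.922 × 26.4² = 321 Pa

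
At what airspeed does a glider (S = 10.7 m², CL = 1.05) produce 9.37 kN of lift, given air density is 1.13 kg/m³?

v = 38.4 m/s

L = ½ρv²S·CL ⇒ v = √(2L/(ρ·S·CL))
v = √(2 × 9370 / (1.13 × 10.7 × 1.05)) = √1476 = 38.4 m/s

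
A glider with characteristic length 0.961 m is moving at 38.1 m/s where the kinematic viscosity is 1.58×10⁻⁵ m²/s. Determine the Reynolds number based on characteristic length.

Re = v·c/ν = 38.1 × 0.961 / (1.58×10⁻⁵) = 2.32×10^6

Re = 2.32×10^6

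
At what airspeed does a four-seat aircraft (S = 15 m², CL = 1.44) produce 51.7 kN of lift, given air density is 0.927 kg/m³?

v = 71.9 m/s

L = ½ρv²S·CL ⇒ v = √(2L/(ρ·S·CL))
v = √(2 × 51700 / (0.927 × 15 × 1.44)) = √5164 = 71.9 m/s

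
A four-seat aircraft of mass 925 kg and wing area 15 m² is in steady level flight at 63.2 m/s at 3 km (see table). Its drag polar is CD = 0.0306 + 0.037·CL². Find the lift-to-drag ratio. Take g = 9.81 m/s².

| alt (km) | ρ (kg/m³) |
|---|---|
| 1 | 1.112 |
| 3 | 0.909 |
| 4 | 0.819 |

At 3 km, from the table: ρ = 0.909 kg/m³.
In steady level flight, lift balances weight: W = mg = 925 × 9.81 = 9074.2 N.
q = ½ρv² = ½ × 0.909 × 63.2² = 1815 Pa.
Required CL = L/(qS) = 9074.2/(1815·15) = 0.3332.
CD = 0.0306 + 0.037 × 0.3332² = 0.03471.
L/D = CL/CD = 0.3332 / 0.03471 = 9.6

L/D = 9.6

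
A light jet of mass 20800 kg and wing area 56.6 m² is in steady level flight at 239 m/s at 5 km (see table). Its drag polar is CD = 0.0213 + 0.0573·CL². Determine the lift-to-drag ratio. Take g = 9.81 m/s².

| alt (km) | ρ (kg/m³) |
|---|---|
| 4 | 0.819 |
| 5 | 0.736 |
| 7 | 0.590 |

L/D = 7.46

At 5 km, from the table: ρ = 0.736 kg/m³.
Level flight ⇒ L = W = m·g = 20800 × 9.81 = 2.0405×10^5 N.
Dynamic pressure q = 0.5 × 0.736 × 239² = 21020 Pa.
CL = 2W/(ρv²S) = 2×2.0405×10^5/(0.736×239²×56.6) = 0.1715.
CD = 0.0213 + 0.0573 × 0.1715² = 0.02299.
L/D = CL/CD = 0.1715 / 0.02299 = 7.46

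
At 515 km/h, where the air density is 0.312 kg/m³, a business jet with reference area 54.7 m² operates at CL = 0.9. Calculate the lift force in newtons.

L = 1.57×10^5 N

Convert speed: v = 515 km/h ÷ 3.6 = 143.1 m/s.
L = ½ρv²S·CL = ½ × 0.312 × 143.1² × 54.7 × 0.9 = 1.57×10^5 N ≈ 157 kN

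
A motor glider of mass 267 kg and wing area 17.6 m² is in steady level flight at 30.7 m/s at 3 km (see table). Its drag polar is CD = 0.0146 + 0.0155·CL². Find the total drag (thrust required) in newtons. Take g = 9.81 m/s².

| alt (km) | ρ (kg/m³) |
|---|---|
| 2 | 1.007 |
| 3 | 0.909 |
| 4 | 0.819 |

At 3 km, from the table: ρ = 0.909 kg/m³.
Weight W = mg = 267 × 9.81 = 2619.3 N; in level flight L = W.
Dynamic pressure q = 0.5 × 0.909 × 30.7² = 428.4 Pa.
Required CL = L/(qS) = 2619.3/(428.4·17.6) = 0.3474.
CD = 0.0146 + 0.0155 × 0.3474² = 0.01647.
D = q·S·CD = 428.4 × 17.6 × 0.01647 = 124.2 N

D = 124 N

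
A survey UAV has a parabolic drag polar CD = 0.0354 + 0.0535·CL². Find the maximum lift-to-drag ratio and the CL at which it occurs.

(L/D)max = 11.5, at CL = 0.813

For CD = CD0 + K·CL², (L/D)max occurs at CL* = √(CD0/K) and equals 1/(2√(K·CD0)).
(L/D)max = 1/(2√(0.0535 × 0.0354)) = 1/(2 × 0.04352) = 11.5
CL* = √(0.0354/0.0535) = 0.813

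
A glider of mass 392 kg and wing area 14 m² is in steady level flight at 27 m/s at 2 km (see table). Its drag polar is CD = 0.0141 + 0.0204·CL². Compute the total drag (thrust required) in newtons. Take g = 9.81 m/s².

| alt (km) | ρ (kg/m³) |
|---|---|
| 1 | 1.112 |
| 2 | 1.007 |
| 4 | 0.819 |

At 2 km, from the table: ρ = 1.007 kg/m³.
Level flight ⇒ L = W = m·g = 392 × 9.81 = 3845.5 N.
q = ½ρv² = ½ × 1.007 × 27² = 367.1 Pa.
CL = W/(q·S) = 3845.5 / (367.1 × 14) = 0.7483.
CD = 0.0141 + 0.0204 × 0.7483² = 0.02552.
D = q·S·CD = 367.1 × 14 × 0.02552 = 131.2 N

D = 131 N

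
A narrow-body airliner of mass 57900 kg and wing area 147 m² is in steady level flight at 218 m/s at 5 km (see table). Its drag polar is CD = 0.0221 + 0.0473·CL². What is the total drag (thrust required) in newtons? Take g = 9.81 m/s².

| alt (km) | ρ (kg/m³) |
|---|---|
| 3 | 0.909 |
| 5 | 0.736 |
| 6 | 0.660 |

D = 62800 N

At 5 km, from the table: ρ = 0.736 kg/m³.
In steady level flight, lift balances weight: W = mg = 57900 × 9.81 = 5.68×10^5 N.
q = ½ρv² = ½ × 0.736 × 218² = 17490 Pa.
Required CL = L/(qS) = 5.68×10^5/(17490·147) = 0.2209.
CD = 0.0221 + 0.0473 × 0.2209² = 0.02441.
D = q·S·CD = 17490 × 147 × 0.02441 = 62750 N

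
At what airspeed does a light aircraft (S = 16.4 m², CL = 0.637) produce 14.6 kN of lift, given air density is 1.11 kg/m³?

v = 50.2 m/s

L = ½ρv²S·CL ⇒ v = √(2L/(ρ·S·CL))
v = √(2 × 14600 / (1.11 × 16.4 × 0.637)) = √2518 = 50.2 m/s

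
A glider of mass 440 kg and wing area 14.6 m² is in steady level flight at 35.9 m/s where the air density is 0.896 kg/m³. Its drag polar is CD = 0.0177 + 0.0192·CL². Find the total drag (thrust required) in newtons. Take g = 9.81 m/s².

D = 192 N

Weight W = mg = 440 × 9.81 = 4316.4 N; in level flight L = W.
q = ½ρv² = ½ × 0.896 × 35.9² = 577.4 Pa.
Required CL = L/(qS) = 4316.4/(577.4·14.6) = 0.512.
CD = 0.0177 + 0.0192 × 0.512² = 0.02273.
D = q·S·CD = 577.4 × 14.6 × 0.02273 = 191.6 N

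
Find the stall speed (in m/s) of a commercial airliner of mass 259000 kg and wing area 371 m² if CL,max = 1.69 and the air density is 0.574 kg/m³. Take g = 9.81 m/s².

Stall occurs when L = W at CL,max. W = mg = 259000 × 9.81 = 2.541×10^6 N.
From L = ½ρV²S·CL,max = W: V_stall = √(2W/(ρSCL,max)) = √(2·2.541×10^6/(0.574·371·1.69))
V_stall = √14120 = 119 m/s

V_stall = 119 m/s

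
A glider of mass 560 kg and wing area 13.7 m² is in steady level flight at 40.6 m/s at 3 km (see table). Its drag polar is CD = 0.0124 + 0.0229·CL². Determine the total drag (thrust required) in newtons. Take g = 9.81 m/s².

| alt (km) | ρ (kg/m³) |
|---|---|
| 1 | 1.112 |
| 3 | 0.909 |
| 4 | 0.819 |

At 3 km, from the table: ρ = 0.909 kg/m³.
Level flight ⇒ L = W = m·g = 560 × 9.81 = 5493.6 N.
q = ½ρv² = ½ × 0.909 × 40.6² = 749.2 Pa.
Required CL = L/(qS) = 5493.6/(749.2·13.7) = 0.5352.
CD = 0.0124 + 0.0229 × 0.5352² = 0.01896.
D = q·S·CD = 749.2 × 13.7 × 0.01896 = 194.6 N

D = 195 N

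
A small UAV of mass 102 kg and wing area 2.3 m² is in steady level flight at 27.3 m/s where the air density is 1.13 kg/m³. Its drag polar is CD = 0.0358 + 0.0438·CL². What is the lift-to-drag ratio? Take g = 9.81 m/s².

In steady level flight, lift balances weight: W = mg = 102 × 9.81 = 1000.6 N.
q = ½ρv² = ½ × 1.13 × 27.3² = 421.1 Pa.
CL = W/(q·S) = 1000.6 / (421.1 × 2.3) = 1.033.
CD = 0.0358 + 0.0438 × 1.033² = 0.08255.
L/D = CL/CD = 1.033 / 0.08255 = 12.5

L/D = 12.5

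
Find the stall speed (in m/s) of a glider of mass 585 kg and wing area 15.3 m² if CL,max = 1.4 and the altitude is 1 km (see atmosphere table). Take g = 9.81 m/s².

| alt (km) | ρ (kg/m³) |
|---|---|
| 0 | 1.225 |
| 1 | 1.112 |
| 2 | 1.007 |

At 1 km, from the table: ρ = 1.112 kg/m³.
Stall occurs when L = W at CL,max. W = mg = 585 × 9.81 = 5739 N.
From L = ½ρV²S·CL,max = W: V_stall = √(2W/(ρSCL,max)) = √(2·5739/(1.112·15.3·1.4))
V_stall = √481.9 = 22 m/s

V_stall = 22 m/s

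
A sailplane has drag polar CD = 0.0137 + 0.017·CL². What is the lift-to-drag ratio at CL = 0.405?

CD = 0.0137 + 0.017 × 0.405² = 0.01649
L/D = CL/CD = 0.405 / 0.01649 = 24.6

L/D = 24.6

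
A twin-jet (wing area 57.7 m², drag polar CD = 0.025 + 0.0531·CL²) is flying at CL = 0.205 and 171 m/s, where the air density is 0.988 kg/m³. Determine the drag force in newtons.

CD = 0.025 + 0.0531 × 0.205² = 0.02723
D = ½ρv²S·CD = ½ × 0.988 × 171² × 57.7 × 0.02723 = 22700 N

D = 22700 N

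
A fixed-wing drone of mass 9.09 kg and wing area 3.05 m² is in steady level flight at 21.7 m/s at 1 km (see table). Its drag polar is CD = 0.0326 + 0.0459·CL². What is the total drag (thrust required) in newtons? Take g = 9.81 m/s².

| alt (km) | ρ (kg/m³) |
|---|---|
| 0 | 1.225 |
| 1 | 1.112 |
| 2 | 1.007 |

D = 26.5 N

At 1 km, from the table: ρ = 1.112 kg/m³.
Weight W = mg = 9.09 × 9.81 = 89.173 N; in level flight L = W.
q = ½ρv² = ½ × 1.112 × 21.7² = 261.8 Pa.
CL = W/(q·S) = 89.173 / (261.8 × 3.05) = 0.1117.
CD = 0.0326 + 0.0459 × 0.1117² = 0.03317.
D = q·S·CD = 261.8 × 3.05 × 0.03317 = 26.49 N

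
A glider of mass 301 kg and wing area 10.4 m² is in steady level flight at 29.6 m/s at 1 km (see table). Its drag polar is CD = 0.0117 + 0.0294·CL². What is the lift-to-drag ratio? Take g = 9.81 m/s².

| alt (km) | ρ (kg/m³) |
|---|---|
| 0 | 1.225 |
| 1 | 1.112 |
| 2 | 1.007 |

At 1 km, from the table: ρ = 1.112 kg/m³.
Level flight ⇒ L = W = m·g = 301 × 9.81 = 2952.8 N.
q = ½ρv² = ½ × 1.112 × 29.6² = 487.1 Pa.
CL = W/(q·S) = 2952.8 / (487.1 × 10.4) = 0.5828.
CD = 0.0117 + 0.0294 × 0.5828² = 0.02169.
L/D = CL/CD = 0.5828 / 0.02169 = 26.9

L/D = 26.9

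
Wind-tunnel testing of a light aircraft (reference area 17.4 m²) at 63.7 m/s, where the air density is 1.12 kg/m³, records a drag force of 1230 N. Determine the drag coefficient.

CD = 0.0311

From D = ½ρv²S·CD, rearranging gives CD = 2D/(ρv²S).
CD = 2 × 1230 / (1.12 × 63.7² × 17.4) = 0.0311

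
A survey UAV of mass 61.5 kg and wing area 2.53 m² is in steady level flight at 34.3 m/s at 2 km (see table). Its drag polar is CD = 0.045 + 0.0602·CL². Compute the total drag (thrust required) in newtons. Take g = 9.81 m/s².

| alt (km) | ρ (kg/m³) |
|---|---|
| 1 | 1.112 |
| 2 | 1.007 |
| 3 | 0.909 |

D = 82.1 N

At 2 km, from the table: ρ = 1.007 kg/m³.
In steady level flight, lift balances weight: W = mg = 61.5 × 9.81 = 603.32 N.
q = ½ρv² = ½ × 1.007 × 34.3² = 592.4 Pa.
Required CL = L/(qS) = 603.32/(592.4·2.53) = 0.4026.
CD = 0.045 + 0.0602 × 0.4026² = 0.05476.
D = q·S·CD = 592.4 × 2.53 × 0.05476 = 82.06 N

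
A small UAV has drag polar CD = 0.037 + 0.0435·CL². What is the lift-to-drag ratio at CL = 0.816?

CD = 0.037 + 0.0435 × 0.816² = 0.06596
L/D = CL/CD = 0.816 / 0.06596 = 12.4

L/D = 12.4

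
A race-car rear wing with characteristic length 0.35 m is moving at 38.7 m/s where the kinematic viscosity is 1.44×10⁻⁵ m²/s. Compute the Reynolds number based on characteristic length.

Re = 9.41×10^5

Re = v·c/ν = 38.7 × 0.35 / (1.44×10⁻⁵) = 9.41×10^5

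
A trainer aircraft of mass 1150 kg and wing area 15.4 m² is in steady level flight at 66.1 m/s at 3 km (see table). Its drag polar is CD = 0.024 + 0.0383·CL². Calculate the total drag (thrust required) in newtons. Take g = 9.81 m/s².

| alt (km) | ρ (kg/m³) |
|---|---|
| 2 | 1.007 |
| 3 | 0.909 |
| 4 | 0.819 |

At 3 km, from the table: ρ = 0.909 kg/m³.
In steady level flight, lift balances weight: W = mg = 1150 × 9.81 = 11282 N.
q = ½ρv² = ½ × 0.909 × 66.1² = 1986 Pa.
CL = 2W/(ρv²S) = 2×11282/(0.909×66.1²×15.4) = 0.3689.
CD = 0.024 + 0.0383 × 0.3689² = 0.02921.
D = q·S·CD = 1986 × 15.4 × 0.02921 = 893.3 N

D = 893 N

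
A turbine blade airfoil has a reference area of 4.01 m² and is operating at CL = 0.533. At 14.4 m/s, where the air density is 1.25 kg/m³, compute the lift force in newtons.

L = 277 N

L = ½ρv²S·CL = ½ × 1.25 × 14.4² × 4.01 × 0.533 = 277 N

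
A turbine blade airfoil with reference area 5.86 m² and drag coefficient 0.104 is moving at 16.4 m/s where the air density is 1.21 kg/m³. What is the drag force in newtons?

D = 99.2 N

D = ½ρv²S·CD = ½ × 1.21 × 16.4² × 5.86 × 0.104 = 99.2 N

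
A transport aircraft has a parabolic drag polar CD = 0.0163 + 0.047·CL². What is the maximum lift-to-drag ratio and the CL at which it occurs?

For CD = CD0 + K·CL², (L/D)max occurs at CL* = √(CD0/K) and equals 1/(2√(K·CD0)).
(L/D)max = 1/(2√(0.047 × 0.0163)) = 1/(2 × 0.02768) = 18.1
CL* = √(0.0163/0.047) = 0.589

(L/D)max = 18.1, at CL = 0.589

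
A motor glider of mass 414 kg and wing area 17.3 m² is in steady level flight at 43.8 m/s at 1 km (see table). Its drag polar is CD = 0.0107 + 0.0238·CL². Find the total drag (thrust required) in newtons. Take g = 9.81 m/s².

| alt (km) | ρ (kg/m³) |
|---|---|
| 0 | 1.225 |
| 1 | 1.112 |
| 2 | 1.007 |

D = 219 N

At 1 km, from the table: ρ = 1.112 kg/m³.
Level flight ⇒ L = W = m·g = 414 × 9.81 = 4061.3 N.
Dynamic pressure q = 0.5 × 1.112 × 43.8² = 1067 Pa.
CL = W/(q·S) = 4061.3 / (1067 × 17.3) = 0.2201.
CD = 0.0107 + 0.0238 × 0.2201² = 0.01185.
D = q·S·CD = 1067 × 17.3 × 0.01185 = 218.7 N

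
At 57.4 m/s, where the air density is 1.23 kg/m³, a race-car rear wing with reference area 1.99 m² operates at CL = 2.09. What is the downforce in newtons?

L = 8430 N

L = ½ρv²S·CL = ½ × 1.23 × 57.4² × 1.99 × 2.09 = 8430 N ≈ 8.43 kN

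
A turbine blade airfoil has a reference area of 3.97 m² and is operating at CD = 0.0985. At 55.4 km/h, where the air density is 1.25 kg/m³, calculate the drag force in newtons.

Convert speed: v = 55.4 km/h ÷ 3.6 = 15.39 m/s.
D = ½ρv²S·CD = ½ × 1.25 × 15.39² × 3.97 × 0.0985 = 57.9 N

D = 57.9 N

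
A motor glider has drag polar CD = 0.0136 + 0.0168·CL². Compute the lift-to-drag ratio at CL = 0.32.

CD = 0.0136 + 0.0168 × 0.32² = 0.01532
L/D = CL/CD = 0.32 / 0.01532 = 20.9

L/D = 20.9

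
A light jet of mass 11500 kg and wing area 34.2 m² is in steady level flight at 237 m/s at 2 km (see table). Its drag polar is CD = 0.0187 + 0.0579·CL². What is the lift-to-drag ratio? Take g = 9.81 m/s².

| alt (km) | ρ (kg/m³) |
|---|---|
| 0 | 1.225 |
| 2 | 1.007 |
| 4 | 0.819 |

At 2 km, from the table: ρ = 1.007 kg/m³.
Weight W = mg = 11500 × 9.81 = 1.1282×10^5 N; in level flight L = W.
q = ½ρv² = ½ × 1.007 × 237² = 28280 Pa.
CL = 2W/(ρv²S) = 2×1.1282×10^5/(1.007×237²×34.2) = 0.1166.
CD = 0.0187 + 0.0579 × 0.1166² = 0.01949.
L/D = CL/CD = 0.1166 / 0.01949 = 5.99

L/D = 5.99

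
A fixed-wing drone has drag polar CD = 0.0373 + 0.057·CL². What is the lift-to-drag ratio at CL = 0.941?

CD = 0.0373 + 0.057 × 0.941² = 0.08777
L/D = CL/CD = 0.941 / 0.08777 = 10.7

L/D = 10.7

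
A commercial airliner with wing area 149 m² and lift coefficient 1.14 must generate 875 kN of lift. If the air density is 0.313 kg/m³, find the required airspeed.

L = ½ρv²S·CL ⇒ v = √(2L/(ρ·S·CL))
v = √(2 × 8.75×10^5 / (0.313 × 149 × 1.14)) = √32920 = 181 m/s

v = 181 m/s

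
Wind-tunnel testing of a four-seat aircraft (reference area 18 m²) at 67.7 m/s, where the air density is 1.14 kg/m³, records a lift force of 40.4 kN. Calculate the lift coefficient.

CL = 0.859

From L = ½ρv²S·CL, rearranging gives CL = 2L/(ρv²S).
CL = 2 × 40400 / (1.14 × 67.7² × 18) = 0.859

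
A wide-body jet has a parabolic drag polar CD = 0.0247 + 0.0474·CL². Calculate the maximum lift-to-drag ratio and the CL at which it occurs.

(L/D)max = 14.6, at CL = 0.722

For CD = CD0 + K·CL², (L/D)max occurs at CL* = √(CD0/K) and equals 1/(2√(K·CD0)).
(L/D)max = 1/(2√(0.0474 × 0.0247)) = 1/(2 × 0.03422) = 14.6
CL* = √(0.0247/0.0474) = 0.722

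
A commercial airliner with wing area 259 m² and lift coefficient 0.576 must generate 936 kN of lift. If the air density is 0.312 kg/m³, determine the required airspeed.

v = 201 m/s

L = ½ρv²S·CL ⇒ v = √(2L/(ρ·S·CL))
v = √(2 × 9.36×10^5 / (0.312 × 259 × 0.576)) = √40220 = 201 m/s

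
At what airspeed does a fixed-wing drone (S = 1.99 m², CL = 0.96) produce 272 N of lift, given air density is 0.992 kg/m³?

v = 16.9 m/s

L = ½ρv²S·CL ⇒ v = √(2L/(ρ·S·CL))
v = √(2 × 272 / (0.992 × 1.99 × 0.96)) = √287.1 = 16.9 m/s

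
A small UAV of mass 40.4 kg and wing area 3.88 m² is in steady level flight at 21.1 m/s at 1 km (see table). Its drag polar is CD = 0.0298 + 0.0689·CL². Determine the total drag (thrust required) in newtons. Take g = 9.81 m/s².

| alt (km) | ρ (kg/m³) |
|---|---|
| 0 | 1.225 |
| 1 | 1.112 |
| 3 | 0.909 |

At 1 km, from the table: ρ = 1.112 kg/m³.
In steady level flight, lift balances weight: W = mg = 40.4 × 9.81 = 396.32 N.
q = ½ρv² = ½ × 1.112 × 21.1² = 247.5 Pa.
CL = 2W/(ρv²S) = 2×396.32/(1.112×21.1²×3.88) = 0.4126.
CD = 0.0298 + 0.0689 × 0.4126² = 0.04153.
D = q·S·CD = 247.5 × 3.88 × 0.04153 = 39.89 N

D = 39.9 N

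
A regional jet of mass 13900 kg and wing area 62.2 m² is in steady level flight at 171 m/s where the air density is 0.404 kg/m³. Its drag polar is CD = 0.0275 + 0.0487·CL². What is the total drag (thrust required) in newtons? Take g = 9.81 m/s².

Weight W = mg = 13900 × 9.81 = 1.3636×10^5 N; in level flight L = W.
q = ½ρv² = ½ × 0.404 × 171² = 5907 Pa.
CL = W/(q·S) = 1.3636×10^5 / (5907 × 62.2) = 0.3712.
CD = 0.0275 + 0.0487 × 0.3712² = 0.03421.
D = q·S·CD = 5907 × 62.2 × 0.03421 = 12570 N

D = 12600 N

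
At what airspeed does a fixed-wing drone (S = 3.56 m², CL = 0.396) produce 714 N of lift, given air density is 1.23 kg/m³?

v = 28.7 m/s

L = ½ρv²S·CL ⇒ v = √(2L/(ρ·S·CL))
v = √(2 × 714 / (1.23 × 3.56 × 0.396)) = √823.5 = 28.7 m/s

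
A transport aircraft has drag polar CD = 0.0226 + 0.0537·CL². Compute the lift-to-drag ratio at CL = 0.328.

L/D = 11.6

CD = 0.0226 + 0.0537 × 0.328² = 0.02838
L/D = CL/CD = 0.328 / 0.02838 = 11.6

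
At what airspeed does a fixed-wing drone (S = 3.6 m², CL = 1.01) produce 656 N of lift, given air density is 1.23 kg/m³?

v = 17.1 m/s

L = ½ρv²S·CL ⇒ v = √(2L/(ρ·S·CL))
v = √(2 × 656 / (1.23 × 3.6 × 1.01)) = √293.4 = 17.1 m/s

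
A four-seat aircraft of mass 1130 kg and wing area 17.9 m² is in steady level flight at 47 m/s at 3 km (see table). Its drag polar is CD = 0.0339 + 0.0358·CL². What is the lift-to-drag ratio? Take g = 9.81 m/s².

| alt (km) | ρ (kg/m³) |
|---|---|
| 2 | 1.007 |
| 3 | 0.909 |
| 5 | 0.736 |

At 3 km, from the table: ρ = 0.909 kg/m³.
Weight W = mg = 1130 × 9.81 = 11085 N; in level flight L = W.
q = ½ρv² = ½ × 0.909 × 47² = 1004 Pa.
CL = W/(q·S) = 11085 / (1004 × 17.9) = 0.6168.
CD = 0.0339 + 0.0358 × 0.6168² = 0.04752.
L/D = CL/CD = 0.6168 / 0.04752 = 13

L/D = 13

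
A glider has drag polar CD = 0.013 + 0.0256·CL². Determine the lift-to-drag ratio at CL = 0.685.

L/D = 27.4

CD = 0.013 + 0.0256 × 0.685² = 0.02501
L/D = CL/CD = 0.685 / 0.02501 = 27.4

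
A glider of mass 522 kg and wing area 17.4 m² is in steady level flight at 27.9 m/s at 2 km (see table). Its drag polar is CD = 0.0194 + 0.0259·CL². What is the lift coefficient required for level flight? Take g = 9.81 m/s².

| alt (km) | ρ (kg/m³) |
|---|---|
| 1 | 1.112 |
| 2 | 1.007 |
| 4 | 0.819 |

CL = 0.751

At 2 km, from the table: ρ = 1.007 kg/m³.
Level flight ⇒ L = W = m·g = 522 × 9.81 = 5120.8 N.
Dynamic pressure q = 0.5 × 1.007 × 27.9² = 391.9 Pa.
CL = 2W/(ρv²S) = 2×5120.8/(1.007×27.9²×17.4) = 0.7509.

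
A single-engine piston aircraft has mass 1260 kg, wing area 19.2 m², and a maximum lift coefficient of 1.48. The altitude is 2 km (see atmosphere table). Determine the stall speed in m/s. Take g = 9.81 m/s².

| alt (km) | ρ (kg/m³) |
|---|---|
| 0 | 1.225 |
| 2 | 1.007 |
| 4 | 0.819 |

At 2 km, from the table: ρ = 1.007 kg/m³.
At stall, lift equals weight: L = W = m·g = 1260 × 9.81 = 12360 N.
From L = ½ρV²S·CL,max = W: V_stall = √(2W/(ρSCL,max)) = √(2·12360/(1.007·19.2·1.48))
V_stall = √863.9 = 29.4 m/s

V_stall = 29.4 m/s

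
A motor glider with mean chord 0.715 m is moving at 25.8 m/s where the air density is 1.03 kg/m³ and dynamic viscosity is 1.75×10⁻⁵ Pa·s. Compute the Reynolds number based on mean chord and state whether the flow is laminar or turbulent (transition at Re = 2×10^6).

Re = 1.09×10^6 (laminar)

Re = ρ·v·c/μ = 1.03 × 25.8 × 0.715 / (1.75×10⁻⁵) = 1.09×10^6
Since 1.09×10^6 < 2×10^6, the flow is laminar.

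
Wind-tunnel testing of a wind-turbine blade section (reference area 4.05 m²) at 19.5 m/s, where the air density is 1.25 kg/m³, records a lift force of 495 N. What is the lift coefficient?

CL = 0.514

From L = ½ρv²S·CL, rearranging gives CL = 2L/(ρv²S).
CL = 2 × 495 / (1.25 × 19.5² × 4.05) = 0.514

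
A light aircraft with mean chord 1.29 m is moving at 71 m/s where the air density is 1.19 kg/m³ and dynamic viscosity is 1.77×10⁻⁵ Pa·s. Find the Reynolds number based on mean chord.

Re = 6.16×10^6

Re = ρ·v·c/μ = 1.19 × 71 × 1.29 / (1.77×10⁻⁵) = 6.16×10^6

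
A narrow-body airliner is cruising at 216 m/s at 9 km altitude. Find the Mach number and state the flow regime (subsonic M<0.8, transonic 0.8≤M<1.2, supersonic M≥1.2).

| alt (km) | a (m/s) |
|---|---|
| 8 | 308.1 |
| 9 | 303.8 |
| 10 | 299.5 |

M = 0.711 (subsonic)

At 9 km, from the table: a = 303.8 m/s.
M = v/a = 216 / 303.8 = 0.711
M = 0.711 → subsonic.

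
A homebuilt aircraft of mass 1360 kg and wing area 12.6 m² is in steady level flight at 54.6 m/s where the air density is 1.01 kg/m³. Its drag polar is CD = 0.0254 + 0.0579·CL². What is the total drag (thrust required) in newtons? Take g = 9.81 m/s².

Level flight ⇒ L = W = m·g = 1360 × 9.81 = 13342 N.
q = ½ρv² = ½ × 1.01 × 54.6² = 1505 Pa.
CL = W/(q·S) = 13342 / (1505 × 12.6) = 0.7033.
CD = 0.0254 + 0.0579 × 0.7033² = 0.05404.
D = q·S·CD = 1505 × 12.6 × 0.05404 = 1025 N

D = 1030 N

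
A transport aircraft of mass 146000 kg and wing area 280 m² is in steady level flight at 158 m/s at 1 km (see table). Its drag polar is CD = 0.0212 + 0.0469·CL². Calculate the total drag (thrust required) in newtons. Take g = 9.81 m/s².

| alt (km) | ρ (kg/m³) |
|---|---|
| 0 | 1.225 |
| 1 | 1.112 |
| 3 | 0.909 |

D = 1.07×10^5 N

At 1 km, from the table: ρ = 1.112 kg/m³.
Weight W = mg = 146000 × 9.81 = 1.4323×10^6 N; in level flight L = W.
Dynamic pressure q = 0.5 × 1.112 × 158² = 13880 Pa.
CL = W/(q·S) = 1.4323×10^6 / (13880 × 280) = 0.3685.
CD = 0.0212 + 0.0469 × 0.3685² = 0.02757.
D = q·S·CD = 13880 × 280 × 0.02757 = 1.071×10^5 N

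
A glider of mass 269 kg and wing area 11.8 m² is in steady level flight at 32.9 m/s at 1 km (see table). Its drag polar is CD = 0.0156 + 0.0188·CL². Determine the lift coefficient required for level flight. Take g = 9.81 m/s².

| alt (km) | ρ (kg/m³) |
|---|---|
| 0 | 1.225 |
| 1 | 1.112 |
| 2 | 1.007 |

CL = 0.372

At 1 km, from the table: ρ = 1.112 kg/m³.
In steady level flight, lift balances weight: W = mg = 269 × 9.81 = 2638.9 N.
Dynamic pressure q = 0.5 × 1.112 × 32.9² = 601.8 Pa.
CL = 2W/(ρv²S) = 2×2638.9/(1.112×32.9²×11.8) = 0.3716.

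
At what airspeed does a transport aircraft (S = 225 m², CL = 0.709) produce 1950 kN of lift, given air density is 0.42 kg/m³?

L = ½ρv²S·CL ⇒ v = √(2L/(ρ·S·CL))
v = √(2 × 1.95×10^6 / (0.42 × 225 × 0.709)) = √58210 = 241 m/s

v = 241 m/s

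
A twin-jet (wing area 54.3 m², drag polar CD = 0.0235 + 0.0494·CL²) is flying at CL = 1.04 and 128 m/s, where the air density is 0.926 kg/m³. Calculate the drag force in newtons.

D = 31700 N

CD = 0.0235 + 0.0494 × 1.04² = 0.07693
D = ½ρv²S·CD = ½ × 0.926 × 128² × 54.3 × 0.07693 = 31700 N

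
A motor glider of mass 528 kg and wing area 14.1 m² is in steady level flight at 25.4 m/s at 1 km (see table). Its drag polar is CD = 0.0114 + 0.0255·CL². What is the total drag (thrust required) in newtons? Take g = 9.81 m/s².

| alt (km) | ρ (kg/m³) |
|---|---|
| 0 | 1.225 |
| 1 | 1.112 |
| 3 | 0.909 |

D = 193 N

At 1 km, from the table: ρ = 1.112 kg/m³.
Level flight ⇒ L = W = m·g = 528 × 9.81 = 5179.7 N.
Dynamic pressure q = 0.5 × 1.112 × 25.4² = 358.7 Pa.
Required CL = L/(qS) = 5179.7/(358.7·14.1) = 1.024.
CD = 0.0114 + 0.0255 × 1.024² = 0.03814.
D = q·S·CD = 358.7 × 14.1 × 0.03814 = 192.9 N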